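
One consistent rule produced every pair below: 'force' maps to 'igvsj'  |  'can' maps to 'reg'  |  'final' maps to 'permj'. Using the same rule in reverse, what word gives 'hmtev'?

rapid

Two steps: reverse the string, then apply a Caesar shift of +4.
Undoing it on hmtev: shift back: h−4=d, m−4=i, t−4=p, e−4=a, v−4=r → dipar; then reverse → rapid.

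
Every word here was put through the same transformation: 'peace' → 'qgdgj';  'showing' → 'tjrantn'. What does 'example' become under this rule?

fzdqurl

Letter i (0-indexed) is shifted by i+1, so successive shifts are 1, 2, 3, ….
On example: e+1=f, x+2=z, a+3=d, m+4=q, p+5=u, l+6=r, e+7=l.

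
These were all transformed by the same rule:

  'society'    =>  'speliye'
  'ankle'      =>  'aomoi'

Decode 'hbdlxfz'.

In society: s→s is +0, o→p is +1, c→e is +2, i→l is +3 — the shift increases by 1 each position. Letter i (0-indexed) is shifted by i+0, so successive shifts are 0, 1, 2, ….
Decoding hbdlxfz: h−0=h, b−1=a, d−2=b, l−3=i, x−4=t, f−5=a, z−6=t.

habitat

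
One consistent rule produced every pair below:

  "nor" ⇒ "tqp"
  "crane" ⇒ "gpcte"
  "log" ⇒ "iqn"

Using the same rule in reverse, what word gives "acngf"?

delay

The output letters match the input read backwards, each shifted +2: nor reversed is ron. The word is reversed, then every letter is shifted forward by 2.
Decoding acngf: shift back: a−2=y, c−2=a, n−2=l, g−2=e, f−2=d → yaled; then reverse → delay.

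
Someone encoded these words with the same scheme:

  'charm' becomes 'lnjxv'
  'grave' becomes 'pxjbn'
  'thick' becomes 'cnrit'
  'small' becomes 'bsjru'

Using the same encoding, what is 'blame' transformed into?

krjsn

It's a Vigenère-style cipher with numeric key [9,6]: position i shifts by key[i mod 2].
On blame: b+9=k, l+6=r, a+9=j, m+6=s, e+9=n.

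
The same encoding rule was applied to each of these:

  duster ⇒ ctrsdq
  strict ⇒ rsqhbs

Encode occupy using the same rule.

Compare letters: d→c is +25, u→t is +25, s→r is +25 — a constant shift. Every letter moves 25 places later in the alphabet, wrapping around z→a.
On occupy: o+25=n, c+25=b, c+25=b, u+25=t, p+25=o, y+25=x.

nbbtox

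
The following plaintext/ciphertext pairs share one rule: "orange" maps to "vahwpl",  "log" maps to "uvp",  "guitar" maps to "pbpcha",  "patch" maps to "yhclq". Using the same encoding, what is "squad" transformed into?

The rule splits by letter class: vowels +7, consonants +9.
For squad: s(cons)+9=b, q(cons)+9=z, u(vowel)+7=b, a(vowel)+7=h, d(cons)+9=m.

bzbhm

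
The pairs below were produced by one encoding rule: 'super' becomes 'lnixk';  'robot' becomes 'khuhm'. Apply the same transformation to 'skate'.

ldtmx

Compare letters: s→l is +19, u→n is +19, p→i is +19 — a constant shift. It's a constant shift of +19 (ROT19).
For skate: s+19=l, k+19=d, a+19=t, t+19=m, e+19=x.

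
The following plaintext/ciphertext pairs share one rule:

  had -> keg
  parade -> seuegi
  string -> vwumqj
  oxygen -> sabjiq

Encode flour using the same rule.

iosyu

The rule splits by letter class: vowels +4, consonants +3.
On flour: f(cons)+3=i, l(cons)+3=o, o(vowel)+4=s, u(vowel)+4=y, r(cons)+3=u.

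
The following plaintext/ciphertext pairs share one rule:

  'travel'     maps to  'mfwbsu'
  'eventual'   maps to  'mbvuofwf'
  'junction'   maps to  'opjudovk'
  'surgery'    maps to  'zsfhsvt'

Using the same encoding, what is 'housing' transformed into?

The output letters match the input read backwards, each shifted +1: travel reversed is levart. Read the word backwards and shift each letter +1.
On housing: reverse → gnisuoh; then shift: g+1=h, n+1=o, i+1=j, s+1=t, u+1=v, o+1=p, h+1=i.

hojtvpi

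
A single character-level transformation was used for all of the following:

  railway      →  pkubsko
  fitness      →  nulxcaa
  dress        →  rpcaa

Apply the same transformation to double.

riwvbc

r(17)→p(15) and a(0)→k(10) fit y≡11x+10 (mod 26); the inverse of 11 mod 26 is 19. This is an affine cipher: with a=0,…,z=25, each position x becomes (11x+10) mod 26.
For double: d(3)→11·3+10≡17=r; o(14)→11·14+10≡8=i; u(20)→11·20+10≡22=w; b(1)→11·1+10≡21=v; l(11)→11·11+10≡1=b; e(4)→11·4+10≡2=c (all mod 26).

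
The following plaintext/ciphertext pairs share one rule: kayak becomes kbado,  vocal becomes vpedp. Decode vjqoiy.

In kayak: k→k is +0, a→b is +1, y→a is +2, a→d is +3 — the shift increases by 1 each position. Letter i (0-indexed) is shifted by i+0, so successive shifts are 0, 1, 2, ….
Undoing it on vjqoiy: v−0=v, j−1=i, q−2=o, o−3=l, i−4=e, y−5=t.

violet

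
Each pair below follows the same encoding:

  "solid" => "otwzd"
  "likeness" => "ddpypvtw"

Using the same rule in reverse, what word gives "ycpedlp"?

The output letters match the input read backwards, each shifted +11: solid reversed is dilos. Read the word backwards and shift each letter +11.
Decoding ycpedlp: shift back: y−11=n, c−11=r, p−11=e, e−11=t, d−11=s, l−11=a, p−11=e → nretsae; then reverse → eastern.

eastern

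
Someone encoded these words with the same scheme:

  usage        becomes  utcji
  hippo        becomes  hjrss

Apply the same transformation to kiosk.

In usage: u→u is +0, s→t is +1, a→c is +2, g→j is +3 — the shift increases by 1 each position. Letter i (0-indexed) is shifted by i+0, so successive shifts are 0, 1, 2, ….
Applying it to kiosk: k+0=k, i+1=j, o+2=q, s+3=v, k+4=o.

kjqvo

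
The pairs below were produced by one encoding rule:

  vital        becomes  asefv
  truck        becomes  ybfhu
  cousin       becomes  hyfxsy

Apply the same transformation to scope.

xmzuo

Shifts by position in vital: pos 0: v→a (+5), pos 1: i→s (+10), pos 2: t→e (+11), pos 3: a→f (+5), pos 4: l→v (+10) — repeating every 3. The shifts repeat in a cycle of length 3: positions 0,1,… shift by +5, +10, +11, then the pattern repeats.
On scope: s+5=x, c+10=m, o+11=z, p+5=u, e+10=o.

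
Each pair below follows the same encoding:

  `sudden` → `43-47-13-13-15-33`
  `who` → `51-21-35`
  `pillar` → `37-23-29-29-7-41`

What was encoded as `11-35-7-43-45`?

s(#19)→43 and u(#21)→47: differences scale by 2, so n = 2·pos + 5. The formula is n = 2×(alphabet index, a=1) + 5.
Decoding 11-35-7-43-45: 11→(11−5)÷2=3=c, 35→(35−5)÷2=15=o, 7→(7−5)÷2=1=a, 43→(43−5)÷2=19=s, 45→(45−5)÷2=20=t.

coast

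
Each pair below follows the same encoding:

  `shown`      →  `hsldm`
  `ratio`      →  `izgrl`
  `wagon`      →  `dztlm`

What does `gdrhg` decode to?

Each pair mirrors across the alphabet (s↔h, h↔s, o↔l): positions sum to 25. Each letter is replaced by its mirror in the alphabet: a↔z, b↔y, c↔x, and so on (the Atbash cipher).
Undoing it on gdrhg: g↔t, d↔w, r↔i, h↔s, g↔t.

twist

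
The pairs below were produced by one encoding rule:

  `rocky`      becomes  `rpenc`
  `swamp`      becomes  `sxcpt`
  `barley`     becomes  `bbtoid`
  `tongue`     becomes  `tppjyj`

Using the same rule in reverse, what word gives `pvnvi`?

pulse

In rocky: r→r is +0, o→p is +1, c→e is +2, k→n is +3 — the shift increases by 1 each position. Each letter shifts forward by its position index (0, 1, 2, …) — the shift grows by one for each successive letter.
Decoding pvnvi: p−0=p, v−1=u, n−2=l, v−3=s, i−4=e.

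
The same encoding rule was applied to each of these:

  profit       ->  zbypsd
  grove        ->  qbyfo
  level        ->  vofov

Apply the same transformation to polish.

This is a Caesar cipher with shift 10.
Applying it to polish: p+10=z, o+10=y, l+10=v, i+10=s, s+10=c, h+10=r.

zyvscr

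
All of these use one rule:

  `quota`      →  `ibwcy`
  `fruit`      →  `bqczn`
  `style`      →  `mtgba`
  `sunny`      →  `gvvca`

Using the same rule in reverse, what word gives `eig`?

yaw

The word is reversed, then every letter is shifted forward by 8.
Undoing it on eig: shift back: e−8=w, i−8=a, g−8=y → way; then reverse → yaw.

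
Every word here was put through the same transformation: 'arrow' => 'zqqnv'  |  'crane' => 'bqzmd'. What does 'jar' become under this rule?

Compare letters: a→z is +25, r→q is +25, r→q is +25 — a constant shift. It's a constant shift of +25 (ROT25).
For jar: j+25=i, a+25=z, r+25=q.

izq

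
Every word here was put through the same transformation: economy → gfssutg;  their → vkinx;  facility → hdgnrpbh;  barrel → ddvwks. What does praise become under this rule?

In economy: e→g is +2, c→f is +3, o→s is +4, n→s is +5 — the shift increases by 1 each position. Letter i (0-indexed) is shifted by i+2, so successive shifts are 2, 3, 4, ….
For praise: p+2=r, r+3=u, a+4=e, i+5=n, s+6=y, e+7=l.

ruenyl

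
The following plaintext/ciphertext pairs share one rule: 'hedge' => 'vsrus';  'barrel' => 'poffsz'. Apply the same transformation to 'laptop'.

Compare letters: h→v is +14, e→s is +14, d→r is +14 — a constant shift. Every letter moves 14 places later in the alphabet, wrapping around z→a.
On laptop: l+14=z, a+14=o, p+14=d, t+14=h, o+14=c, p+14=d.

zodhcd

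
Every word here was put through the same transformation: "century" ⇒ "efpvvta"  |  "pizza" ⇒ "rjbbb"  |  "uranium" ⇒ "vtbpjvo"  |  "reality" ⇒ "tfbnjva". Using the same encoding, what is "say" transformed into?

The shift depends on letter class: consonant c→e is +2, but vowel e→f is +1. Vowels shift forward by 1 and consonants shift forward by 2.
Applying it to say: s(cons)+2=u, a(vowel)+1=b, y(cons)+2=a.

uba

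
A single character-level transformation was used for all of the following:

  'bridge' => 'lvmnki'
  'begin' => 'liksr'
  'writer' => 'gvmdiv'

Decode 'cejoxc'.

A repeating key of period 3 is used — shifts +10, +4, +4 over and over.
Undoing it on cejoxc: c−10=s, e−4=a, j−4=f, o−10=e, x−4=t, c−4=y.

safety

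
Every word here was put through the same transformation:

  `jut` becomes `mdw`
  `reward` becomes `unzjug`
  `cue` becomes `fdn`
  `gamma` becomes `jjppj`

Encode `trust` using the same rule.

The shift depends on letter class: consonant j→m is +3, but vowel u→d is +9. Vowels shift forward by 9 and consonants shift forward by 3.
For trust: t(cons)+3=w, r(cons)+3=u, u(vowel)+9=d, s(cons)+3=v, t(cons)+3=w.

wudvw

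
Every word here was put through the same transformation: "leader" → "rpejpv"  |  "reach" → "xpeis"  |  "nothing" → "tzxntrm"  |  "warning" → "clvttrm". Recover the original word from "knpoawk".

eclipse

It's a Vigenère-style cipher with numeric key [6,11,4]: position i shifts by key[i mod 3].
Reversing it on knpoawk: k−6=e, n−11=c, p−4=l, o−6=i, a−11=p, w−4=s, k−6=e.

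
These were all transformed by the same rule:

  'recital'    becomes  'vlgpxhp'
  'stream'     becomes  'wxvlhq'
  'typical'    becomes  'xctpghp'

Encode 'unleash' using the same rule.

Two shifts are in play — +7 for a/e/i/o/u, +4 for every other letter.
Applying it to unleash: u(vowel)+7=b, n(cons)+4=r, l(cons)+4=p, e(vowel)+7=l, a(vowel)+7=h, s(cons)+4=w, h(cons)+4=l.

brplhwl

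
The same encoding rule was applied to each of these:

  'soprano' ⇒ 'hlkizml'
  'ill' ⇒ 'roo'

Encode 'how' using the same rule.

sld

Each pair mirrors across the alphabet (s↔h, o↔l, p↔k): positions sum to 25. This is the alphabet-reversal cipher (Atbash): a becomes z, b becomes y, etc.
For how: h↔s, o↔l, w↔d.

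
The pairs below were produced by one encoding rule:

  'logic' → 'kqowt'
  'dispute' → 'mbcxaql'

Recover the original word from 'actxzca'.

surplus

The output letters match the input read backwards, each shifted +8: logic reversed is cigol. Read the word backwards and shift each letter +8.
Reversing it on actxzca: shift back: a−8=s, c−8=u, t−8=l, x−8=p, z−8=r, c−8=u, a−8=s → sulprus; then reverse → surplus.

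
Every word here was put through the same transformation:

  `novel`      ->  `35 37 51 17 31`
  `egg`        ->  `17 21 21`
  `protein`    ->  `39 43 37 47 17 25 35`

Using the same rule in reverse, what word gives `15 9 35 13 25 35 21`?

dancing

n(#14)→35 and o(#15)→37: differences scale by 2, so n = 2·pos + 7. With a=1..z=26, the number is 2·pos + 7.
Reversing it on 15 9 35 13 25 35 21: 15→(15−7)÷2=4=d, 9→(9−7)÷2=1=a, 35→(35−7)÷2=14=n, 13→(13−7)÷2=3=c, 25→(25−7)÷2=9=i, 35→(35−7)÷2=14=n, 21→(21−7)÷2=7=g.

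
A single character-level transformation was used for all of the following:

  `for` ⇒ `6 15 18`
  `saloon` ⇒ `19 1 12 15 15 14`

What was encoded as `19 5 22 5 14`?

seven

f is letter #6 and maps to 6: an offset of 0. Letters become their 1-indexed alphabet positions: a=1 … z=26.
Reversing it on 19 5 22 5 14: 19=s, 5=e, 22=v, 5=e, 14=n.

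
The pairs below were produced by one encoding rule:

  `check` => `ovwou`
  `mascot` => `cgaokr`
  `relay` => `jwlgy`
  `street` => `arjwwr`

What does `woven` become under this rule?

c(2)→o(14) and h(7)→v(21) fit y≡17x+6 (mod 26); the inverse of 17 mod 26 is 23. Each letter's alphabet position (a=0..z=25) is mapped through 17·x+6 mod 26 — an affine cipher.
Applying it to woven: w(22)→17·22+6≡16=q; o(14)→17·14+6≡10=k; v(21)→17·21+6≡25=z; e(4)→17·4+6≡22=w; n(13)→17·13+6≡19=t (all mod 26).

qkzwt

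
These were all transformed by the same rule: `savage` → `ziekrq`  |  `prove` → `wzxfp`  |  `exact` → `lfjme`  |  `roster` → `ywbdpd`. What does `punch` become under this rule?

wcwms

In savage: s→z is +7, a→i is +8, v→e is +9, a→k is +10 — the shift increases by 1 each position. Each letter shifts forward by (position + 7), i.e. 7, 8, 9, … — the shift grows by one for each successive letter.
For punch: p+7=w, u+8=c, n+9=w, c+10=m, h+11=s.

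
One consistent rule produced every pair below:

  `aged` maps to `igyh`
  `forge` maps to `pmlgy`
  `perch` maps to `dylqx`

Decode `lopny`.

rifle

This is an affine cipher: with a=0,…,z=25, each position x becomes (17x+8) mod 26.
Undoing it on lopny: l(11)→23·(11−8)≡17=r; o(14)→23·(14−8)≡8=i; p(15)→23·(15−8)≡5=f; n(13)→23·(13−8)≡11=l; y(24)→23·(24−8)≡4=e (all mod 26).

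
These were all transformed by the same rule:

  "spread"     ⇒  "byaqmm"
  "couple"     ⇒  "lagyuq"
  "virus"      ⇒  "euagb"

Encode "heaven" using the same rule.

qqmeqw

The shift depends on letter class: consonant s→b is +9, but vowel e→q is +12. Two shifts are in play — +12 for a/e/i/o/u, +9 for every other letter.
On heaven: h(cons)+9=q, e(vowel)+12=q, a(vowel)+12=m, v(cons)+9=e, e(vowel)+12=q, n(cons)+9=w.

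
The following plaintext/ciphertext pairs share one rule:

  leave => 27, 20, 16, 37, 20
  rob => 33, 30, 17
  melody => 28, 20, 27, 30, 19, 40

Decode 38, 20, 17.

Letters become their 1-based position plus 15 (so a→16, b→17, …).
Undoing it on 38, 20, 17: 38→(38−15)÷1=23=w, 20→(20−15)÷1=5=e, 17→(17−15)÷1=2=b.

web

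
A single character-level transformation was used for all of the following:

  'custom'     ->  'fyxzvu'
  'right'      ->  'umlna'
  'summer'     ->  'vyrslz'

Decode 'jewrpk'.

In custom: c→f is +3, u→y is +4, s→x is +5, t→z is +6 — the shift increases by 1 each position. The shift increases by 1 at each position, starting from +3: 3, 4, 5, ….
Reversing it on jewrpk: j−3=g, e−4=a, w−5=r, r−6=l, p−7=i, k−8=c.

garlic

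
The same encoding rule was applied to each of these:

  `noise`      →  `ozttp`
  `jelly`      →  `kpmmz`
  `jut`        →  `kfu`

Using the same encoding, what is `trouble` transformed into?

uszfcmp

The shift depends on letter class: consonant n→o is +1, but vowel o→z is +11. Two shifts are in play — +11 for a/e/i/o/u, +1 for every other letter.
On trouble: t(cons)+1=u, r(cons)+1=s, o(vowel)+11=z, u(vowel)+11=f, b(cons)+1=c, l(cons)+1=m, e(vowel)+11=p.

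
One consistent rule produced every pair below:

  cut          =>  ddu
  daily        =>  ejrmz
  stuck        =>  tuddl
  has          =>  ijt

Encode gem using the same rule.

hnn

The shift depends on letter class: consonant c→d is +1, but vowel u→d is +9. The rule splits by letter class: vowels +9, consonants +1.
On gem: g(cons)+1=h, e(vowel)+9=n, m(cons)+1=n.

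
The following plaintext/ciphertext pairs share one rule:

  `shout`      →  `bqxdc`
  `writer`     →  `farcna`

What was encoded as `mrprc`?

digit

Compare letters: s→b is +9, h→q is +9, o→x is +9 — a constant shift. This is a Caesar cipher with shift 9.
Reversing it on mrprc: m−9=d, r−9=i, p−9=g, r−9=i, c−9=t.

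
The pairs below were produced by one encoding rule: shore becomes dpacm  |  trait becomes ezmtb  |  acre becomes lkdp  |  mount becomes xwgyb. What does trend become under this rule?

ezqyl

Shifts by position in shore: pos 0: s→d (+11), pos 1: h→p (+8), pos 2: o→a (+12), pos 3: r→c (+11), pos 4: e→m (+8) — repeating every 3. It's a Vigenère-style cipher with numeric key [11,8,12]: position i shifts by key[i mod 3].
For trend: t+11=e, r+8=z, e+12=q, n+11=y, d+8=l.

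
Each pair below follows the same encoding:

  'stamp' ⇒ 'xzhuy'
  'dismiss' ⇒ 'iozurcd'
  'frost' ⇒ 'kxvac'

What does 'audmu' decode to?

vowel

In stamp: s→x is +5, t→z is +6, a→h is +7, m→u is +8 — the shift increases by 1 each position. Letter i (0-indexed) is shifted by i+5, so successive shifts are 5, 6, 7, ….
Undoing it on audmu: a−5=v, u−6=o, d−7=w, m−8=e, u−9=l.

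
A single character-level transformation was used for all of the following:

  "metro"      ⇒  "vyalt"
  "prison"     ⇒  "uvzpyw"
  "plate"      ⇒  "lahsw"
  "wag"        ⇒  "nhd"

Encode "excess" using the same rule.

The output letters match the input read backwards, each shifted +7: metro reversed is ortem. The word is reversed, then every letter is shifted forward by 7.
On excess: reverse → ssecxe; then shift: s+7=z, s+7=z, e+7=l, c+7=j, x+7=e, e+7=l.

zzljel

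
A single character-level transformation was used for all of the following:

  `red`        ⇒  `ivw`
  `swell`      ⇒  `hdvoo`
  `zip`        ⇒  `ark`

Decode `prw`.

Each pair mirrors across the alphabet (r↔i, e↔v, d↔w): positions sum to 25. Letters are reflected about the middle of the alphabet (position → 25−position): Atbash.
Undoing it on prw: p↔k, r↔i, w↔d.

kid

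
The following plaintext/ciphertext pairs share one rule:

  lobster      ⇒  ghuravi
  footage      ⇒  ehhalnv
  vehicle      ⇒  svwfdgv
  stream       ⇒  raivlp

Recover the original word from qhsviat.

l(11)→g(6) and o(14)→h(7) fit y≡9x+11 (mod 26); the inverse of 9 mod 26 is 3. Each letter's alphabet position (a=0..z=25) is mapped through 9·x+11 mod 26 — an affine cipher.
Undoing it on qhsviat: q(16)→3·(16−11)≡15=p; h(7)→3·(7−11)≡14=o; s(18)→3·(18−11)≡21=v; v(21)→3·(21−11)≡4=e; i(8)→3·(8−11)≡17=r; a(0)→3·(0−11)≡19=t; t(19)→3·(19−11)≡24=y (all mod 26).

poverty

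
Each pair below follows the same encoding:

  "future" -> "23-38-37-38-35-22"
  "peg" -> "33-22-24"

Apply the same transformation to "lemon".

29-22-30-32-31

f is letter #6 and maps to 23: an offset of 17. The number is (letter's place in the alphabet, a=1) + 17.
For lemon: l=12→29, e=5→22, m=13→30, o=15→32, n=14→31.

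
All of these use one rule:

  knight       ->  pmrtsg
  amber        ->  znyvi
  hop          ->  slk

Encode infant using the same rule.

rmuzmg

Letters are reflected about the middle of the alphabet (position → 25−position): Atbash.
On infant: i↔r, n↔m, f↔u, a↔z, n↔m, t↔g.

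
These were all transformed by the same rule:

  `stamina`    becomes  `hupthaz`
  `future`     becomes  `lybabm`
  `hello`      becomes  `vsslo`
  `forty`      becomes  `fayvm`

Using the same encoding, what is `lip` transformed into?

The output letters match the input read backwards, each shifted +7: stamina reversed is animats. Read the word backwards and shift each letter +7.
For lip: reverse → pil; then shift: p+7=w, i+7=p, l+7=s.

wps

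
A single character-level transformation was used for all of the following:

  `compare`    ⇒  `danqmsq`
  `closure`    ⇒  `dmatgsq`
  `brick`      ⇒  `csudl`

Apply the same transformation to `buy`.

The shift depends on letter class: consonant c→d is +1, but vowel o→a is +12. The rule splits by letter class: vowels +12, consonants +1.
On buy: b(cons)+1=c, u(vowel)+12=g, y(cons)+1=z.

cgz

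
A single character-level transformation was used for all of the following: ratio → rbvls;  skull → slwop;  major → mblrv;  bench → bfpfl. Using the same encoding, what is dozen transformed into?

Letter i (0-indexed) is shifted by i+0, so successive shifts are 0, 1, 2, ….
Applying it to dozen: d+0=d, o+1=p, z+2=b, e+3=h, n+4=r.

dpbhr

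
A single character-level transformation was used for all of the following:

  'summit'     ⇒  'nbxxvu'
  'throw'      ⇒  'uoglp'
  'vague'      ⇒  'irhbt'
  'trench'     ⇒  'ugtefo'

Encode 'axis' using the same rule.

s(18)→n(13) and u(20)→b(1) fit y≡7x+17 (mod 26); the inverse of 7 mod 26 is 15. This is an affine cipher: with a=0,…,z=25, each position x becomes (7x+17) mod 26.
Applying it to axis: a(0)→7·0+17≡17=r; x(23)→7·23+17≡22=w; i(8)→7·8+17≡21=v; s(18)→7·18+17≡13=n (all mod 26).

rwvn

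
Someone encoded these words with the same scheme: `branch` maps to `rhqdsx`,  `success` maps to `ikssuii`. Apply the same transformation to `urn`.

khd

Compare letters: b→r is +16, r→h is +16, a→q is +16 — a constant shift. This is a Caesar cipher with shift 16.
Applying it to urn: u+16=k, r+16=h, n+16=d.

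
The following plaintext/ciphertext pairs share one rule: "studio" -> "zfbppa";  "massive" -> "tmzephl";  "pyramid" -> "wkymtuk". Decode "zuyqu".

Shifts by position in studio: pos 0: s→z (+7), pos 1: t→f (+12), pos 2: u→b (+7), pos 3: d→p (+12) — repeating every 2. A repeating key of period 2 is used — shifts +7, +12 over and over.
Reversing it on zuyqu: z−7=s, u−12=i, y−7=r, q−12=e, u−7=n.

siren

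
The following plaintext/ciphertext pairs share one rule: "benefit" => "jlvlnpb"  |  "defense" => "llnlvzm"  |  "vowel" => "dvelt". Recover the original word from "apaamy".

sister

The shifts repeat in a cycle of length 2: positions 0,1,… shift by +8, +7, then the pattern repeats.
Decoding apaamy: a−8=s, p−7=i, a−8=s, a−7=t, m−8=e, y−7=r.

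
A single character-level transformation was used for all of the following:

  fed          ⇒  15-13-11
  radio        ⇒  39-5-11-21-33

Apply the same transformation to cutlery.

f(#6)→15 and e(#5)→13: differences scale by 2, so n = 2·pos + 3. With a=1..z=26, the number is 2·pos + 3.
For cutlery: c=3→9, u=21→45, t=20→43, l=12→27, e=5→13, r=18→39, y=25→53.

9-45-43-27-13-39-53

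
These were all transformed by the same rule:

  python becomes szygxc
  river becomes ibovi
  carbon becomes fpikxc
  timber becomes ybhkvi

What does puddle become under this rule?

This is an affine cipher: with a=0,…,z=25, each position x becomes (21x+15) mod 26.
For puddle: p(15)→21·15+15≡18=s; u(20)→21·20+15≡19=t; d(3)→21·3+15≡0=a; d(3)→21·3+15≡0=a; l(11)→21·11+15≡12=m; e(4)→21·4+15≡21=v (all mod 26).

staamv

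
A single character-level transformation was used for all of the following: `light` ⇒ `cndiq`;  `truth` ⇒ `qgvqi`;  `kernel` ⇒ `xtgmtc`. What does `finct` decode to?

while

l(11)→c(2) and i(8)→n(13) fit y≡5x+25 (mod 26); the inverse of 5 mod 26 is 21. Treating letters as 0–25, the rule is x ↦ 5x + 25 (mod 26).
Undoing it on finct: f(5)→21·(5−25)≡22=w; i(8)→21·(8−25)≡7=h; n(13)→21·(13−25)≡8=i; c(2)→21·(2−25)≡11=l; t(19)→21·(19−25)≡4=e (all mod 26).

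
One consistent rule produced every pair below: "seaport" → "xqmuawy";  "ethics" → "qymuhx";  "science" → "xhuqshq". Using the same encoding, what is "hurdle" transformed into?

The shift depends on letter class: consonant s→x is +5, but vowel e→q is +12. Vowels shift forward by 12 and consonants shift forward by 5.
For hurdle: h(cons)+5=m, u(vowel)+12=g, r(cons)+5=w, d(cons)+5=i, l(cons)+5=q, e(vowel)+12=q.

mgwiqq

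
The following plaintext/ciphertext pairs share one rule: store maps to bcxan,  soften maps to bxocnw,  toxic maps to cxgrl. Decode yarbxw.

prison

Compare letters: s→b is +9, t→c is +9, o→x is +9 — a constant shift. Every letter moves 9 places later in the alphabet, wrapping around z→a.
Decoding yarbxw: y−9=p, a−9=r, r−9=i, b−9=s, x−9=o, w−9=n.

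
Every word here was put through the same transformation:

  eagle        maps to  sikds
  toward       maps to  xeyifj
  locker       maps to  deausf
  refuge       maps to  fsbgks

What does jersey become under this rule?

e(4)→s(18) and a(0)→i(8) fit y≡9x+8 (mod 26); the inverse of 9 mod 26 is 3. Each letter's alphabet position (a=0..z=25) is mapped through 9·x+8 mod 26 — an affine cipher.
Applying it to jersey: j(9)→9·9+8≡11=l; e(4)→9·4+8≡18=s; r(17)→9·17+8≡5=f; s(18)→9·18+8≡14=o; e(4)→9·4+8≡18=s; y(24)→9·24+8≡16=q (all mod 26).

lsfosq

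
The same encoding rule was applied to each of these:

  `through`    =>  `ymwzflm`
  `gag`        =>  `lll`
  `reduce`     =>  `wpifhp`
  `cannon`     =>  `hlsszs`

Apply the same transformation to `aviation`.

The rule splits by letter class: vowels +11, consonants +5.
Applying it to aviation: a(vowel)+11=l, v(cons)+5=a, i(vowel)+11=t, a(vowel)+11=l, t(cons)+5=y, i(vowel)+11=t, o(vowel)+11=z, n(cons)+5=s.

latlytzs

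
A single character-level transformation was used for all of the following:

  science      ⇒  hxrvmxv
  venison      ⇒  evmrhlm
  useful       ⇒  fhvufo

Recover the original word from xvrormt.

ceiling

Each pair mirrors across the alphabet (s↔h, c↔x, i↔r): positions sum to 25. Letters are reflected about the middle of the alphabet (position → 25−position): Atbash.
Reversing it on xvrormt: x↔c, v↔e, r↔i, o↔l, r↔i, m↔n, t↔g.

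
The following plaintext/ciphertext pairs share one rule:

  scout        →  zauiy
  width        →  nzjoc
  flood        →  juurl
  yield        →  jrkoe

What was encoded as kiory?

slice

The output letters match the input read backwards, each shifted +6: scout reversed is tuocs. Read the word backwards and shift each letter +6.
Reversing it on kiory: shift back: k−6=e, i−6=c, o−6=i, r−6=l, y−6=s → ecils; then reverse → slice.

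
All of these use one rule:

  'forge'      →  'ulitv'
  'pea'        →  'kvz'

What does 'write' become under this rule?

dirgv

Each letter is replaced by its mirror in the alphabet: a↔z, b↔y, c↔x, and so on (the Atbash cipher).
For write: w↔d, r↔i, i↔r, t↔g, e↔v.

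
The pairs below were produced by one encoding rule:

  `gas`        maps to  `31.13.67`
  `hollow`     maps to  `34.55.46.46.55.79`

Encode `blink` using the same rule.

The formula is n = 3×(alphabet index, a=1) + 10.
Applying it to blink: b=2→16, l=12→46, i=9→37, n=14→52, k=11→43.

16.46.37.52.43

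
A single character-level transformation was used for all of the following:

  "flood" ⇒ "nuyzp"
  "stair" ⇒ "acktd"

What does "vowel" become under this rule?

In flood: f→n is +8, l→u is +9, o→y is +10, o→z is +11 — the shift increases by 1 each position. Letter i (0-indexed) is shifted by i+8, so successive shifts are 8, 9, 10, ….
Applying it to vowel: v+8=d, o+9=x, w+10=g, e+11=p, l+12=x.

dxgpx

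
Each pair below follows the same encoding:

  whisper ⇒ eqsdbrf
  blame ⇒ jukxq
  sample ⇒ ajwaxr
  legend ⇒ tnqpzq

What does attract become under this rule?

In whisper: w→e is +8, h→q is +9, i→s is +10, s→d is +11 — the shift increases by 1 each position. Letter i (0-indexed) is shifted by i+8, so successive shifts are 8, 9, 10, ….
Applying it to attract: a+8=i, t+9=c, t+10=d, r+11=c, a+12=m, c+13=p, t+14=h.

icdcmph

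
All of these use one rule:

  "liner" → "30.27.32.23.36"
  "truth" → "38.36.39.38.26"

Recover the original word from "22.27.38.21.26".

ditch

l is letter #12 and maps to 30: an offset of 18. Letters become their 1-based position plus 18 (so a→19, b→20, …).
Reversing it on 22.27.38.21.26: 22→(22−18)÷1=4=d, 27→(27−18)÷1=9=i, 38→(38−18)÷1=20=t, 21→(21−18)÷1=3=c, 26→(26−18)÷1=8=h.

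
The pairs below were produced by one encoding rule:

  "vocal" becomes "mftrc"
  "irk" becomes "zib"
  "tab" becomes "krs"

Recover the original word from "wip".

fry

Compare letters: v→m is +17, o→f is +17, c→t is +17 — a constant shift. Each letter is shifted forward by 17 in the alphabet (a Caesar shift of +17).
Undoing it on wip: w−17=f, i−17=r, p−17=y.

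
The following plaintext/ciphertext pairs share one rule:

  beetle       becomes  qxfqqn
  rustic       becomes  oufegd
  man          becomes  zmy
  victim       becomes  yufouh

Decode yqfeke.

The output letters match the input read backwards, each shifted +12: beetle reversed is elteeb. Read the word backwards and shift each letter +12.
Reversing it on yqfeke: shift back: y−12=m, q−12=e, f−12=t, e−12=s, k−12=y, e−12=s → metsys; then reverse → system.

system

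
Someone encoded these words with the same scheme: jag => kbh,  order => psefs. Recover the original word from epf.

Compare letters: j→k is +1, a→b is +1, g→h is +1 — a constant shift. Each letter is shifted forward by 1 in the alphabet (a Caesar shift of +1).
Reversing it on epf: e−1=d, p−1=o, f−1=e.

doe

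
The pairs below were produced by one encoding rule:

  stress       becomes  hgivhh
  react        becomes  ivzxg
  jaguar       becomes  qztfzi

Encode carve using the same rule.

Letters are reflected about the middle of the alphabet (position → 25−position): Atbash.
On carve: c↔x, a↔z, r↔i, v↔e, e↔v.

xziev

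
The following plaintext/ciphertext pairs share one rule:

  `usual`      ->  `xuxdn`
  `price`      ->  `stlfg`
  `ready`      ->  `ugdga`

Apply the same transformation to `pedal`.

Shifts by position in usual: pos 0: u→x (+3), pos 1: s→u (+2), pos 2: u→x (+3), pos 3: a→d (+3), pos 4: l→n (+2) — repeating every 3. It's a Vigenère-style cipher with numeric key [3,2,3]: position i shifts by key[i mod 3].
On pedal: p+3=s, e+2=g, d+3=g, a+3=d, l+2=n.

sggdn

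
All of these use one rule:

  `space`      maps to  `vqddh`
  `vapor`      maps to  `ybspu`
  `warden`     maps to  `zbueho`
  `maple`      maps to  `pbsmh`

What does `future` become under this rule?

Shifts by position in space: pos 0: s→v (+3), pos 1: p→q (+1), pos 2: a→d (+3), pos 3: c→d (+1) — repeating every 2. The shifts repeat in a cycle of length 2: positions 0,1,… shift by +3, +1, then the pattern repeats.
Applying it to future: f+3=i, u+1=v, t+3=w, u+1=v, r+3=u, e+1=f.

ivwvuf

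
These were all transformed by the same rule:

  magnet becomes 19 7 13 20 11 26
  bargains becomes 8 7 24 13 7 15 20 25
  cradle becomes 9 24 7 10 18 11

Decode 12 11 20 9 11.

m is letter #13 and maps to 19: an offset of 6. The number is (letter's place in the alphabet, a=1) + 6.
Undoing it on 12 11 20 9 11: 12→(12−6)÷1=6=f, 11→(11−6)÷1=5=e, 20→(20−6)÷1=14=n, 9→(9−6)÷1=3=c, 11→(11−6)÷1=5=e.

fence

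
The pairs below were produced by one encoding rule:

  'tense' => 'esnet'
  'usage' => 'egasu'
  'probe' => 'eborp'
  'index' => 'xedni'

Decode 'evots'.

The output letters match the input read backwards: tense reversed is esnet. The word is simply reversed.
Decoding evots: then reverse → stove.

stove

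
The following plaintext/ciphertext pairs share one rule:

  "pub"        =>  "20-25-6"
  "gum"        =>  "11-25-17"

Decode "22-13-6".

p is letter #16 and maps to 20: an offset of 4. Letters become their 1-based position plus 4 (so a→5, b→6, …).
Reversing it on 22-13-6: 22→(22−4)÷1=18=r, 13→(13−4)÷1=9=i, 6→(6−4)÷1=2=b.

rib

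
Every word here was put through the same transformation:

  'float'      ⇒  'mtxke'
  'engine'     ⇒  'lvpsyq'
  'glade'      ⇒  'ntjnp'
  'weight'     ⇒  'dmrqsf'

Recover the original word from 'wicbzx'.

In float: f→m is +7, l→t is +8, o→x is +9, a→k is +10 — the shift increases by 1 each position. Each letter shifts forward by (position + 7), i.e. 7, 8, 9, … — the shift grows by one for each successive letter.
Reversing it on wicbzx: w−7=p, i−8=a, c−9=t, b−10=r, z−11=o, x−12=l.

patrol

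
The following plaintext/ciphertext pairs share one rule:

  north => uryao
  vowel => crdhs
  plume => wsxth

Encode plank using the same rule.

wsdur

The shift depends on letter class: consonant n→u is +7, but vowel o→r is +3. Two shifts are in play — +3 for a/e/i/o/u, +7 for every other letter.
Applying it to plank: p(cons)+7=w, l(cons)+7=s, a(vowel)+3=d, n(cons)+7=u, k(cons)+7=r.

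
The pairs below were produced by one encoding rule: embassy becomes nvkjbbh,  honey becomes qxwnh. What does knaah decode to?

Compare letters: e→n is +9, m→v is +9, b→k is +9 — a constant shift. This is a Caesar cipher with shift 9.
Decoding knaah: k−9=b, n−9=e, a−9=r, a−9=r, h−9=y.

berry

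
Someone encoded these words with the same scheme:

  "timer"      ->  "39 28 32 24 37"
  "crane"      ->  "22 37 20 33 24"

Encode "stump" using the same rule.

t is letter #20 and maps to 39: an offset of 19. The number is (letter's place in the alphabet, a=1) + 19.
On stump: s=19→38, t=20→39, u=21→40, m=13→32, p=16→35.

38 39 40 32 35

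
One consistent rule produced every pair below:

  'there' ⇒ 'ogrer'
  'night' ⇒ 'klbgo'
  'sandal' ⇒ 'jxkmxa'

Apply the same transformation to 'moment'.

Each letter's alphabet position (a=0..z=25) is mapped through 5·x+23 mod 26 — an affine cipher.
Applying it to moment: m(12)→5·12+23≡5=f; o(14)→5·14+23≡15=p; m(12)→5·12+23≡5=f; e(4)→5·4+23≡17=r; n(13)→5·13+23≡10=k; t(19)→5·19+23≡14=o (all mod 26).

fpfrko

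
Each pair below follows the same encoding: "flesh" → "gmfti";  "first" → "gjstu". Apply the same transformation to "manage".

Each letter is shifted forward by 1 in the alphabet (a Caesar shift of +1).
Applying it to manage: m+1=n, a+1=b, n+1=o, a+1=b, g+1=h, e+1=f.

nbobhf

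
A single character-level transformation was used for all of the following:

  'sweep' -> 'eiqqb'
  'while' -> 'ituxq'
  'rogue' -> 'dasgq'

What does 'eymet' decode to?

smash

Compare letters: s→e is +12, w→i is +12, e→q is +12 — a constant shift. This is a Caesar cipher with shift 12.
Reversing it on eymet: e−12=s, y−12=m, m−12=a, e−12=s, t−12=h.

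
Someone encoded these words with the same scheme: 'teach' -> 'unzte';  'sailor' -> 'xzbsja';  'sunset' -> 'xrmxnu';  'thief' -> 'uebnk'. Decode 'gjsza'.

t(19)→u(20) and e(4)→n(13) fit y≡23x+25 (mod 26); the inverse of 23 mod 26 is 17. Treating letters as 0–25, the rule is x ↦ 23x + 25 (mod 26).
Reversing it on gjsza: g(6)→17·(6−25)≡15=p; j(9)→17·(9−25)≡14=o; s(18)→17·(18−25)≡11=l; z(25)→17·(25−25)≡0=a; a(0)→17·(0−25)≡17=r (all mod 26).

polar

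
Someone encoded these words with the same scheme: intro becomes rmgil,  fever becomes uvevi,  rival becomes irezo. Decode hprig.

Each pair mirrors across the alphabet (i↔r, n↔m, t↔g): positions sum to 25. Each letter is replaced by its mirror in the alphabet: a↔z, b↔y, c↔x, and so on (the Atbash cipher).
Undoing it on hprig: h↔s, p↔k, r↔i, i↔r, g↔t.

skirt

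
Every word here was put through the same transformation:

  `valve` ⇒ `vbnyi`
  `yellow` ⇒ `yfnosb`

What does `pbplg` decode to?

In valve: v→v is +0, a→b is +1, l→n is +2, v→y is +3 — the shift increases by 1 each position. Letter i (0-indexed) is shifted by i+0, so successive shifts are 0, 1, 2, ….
Decoding pbplg: p−0=p, b−1=a, p−2=n, l−3=i, g−4=c.

panic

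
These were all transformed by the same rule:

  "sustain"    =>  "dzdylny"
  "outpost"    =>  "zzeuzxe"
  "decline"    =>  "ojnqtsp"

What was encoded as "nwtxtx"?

crisis

Shifts by position in sustain: pos 0: s→d (+11), pos 1: u→z (+5), pos 2: s→d (+11), pos 3: t→y (+5) — repeating every 2. It's a Vigenère-style cipher with numeric key [11,5]: position i shifts by key[i mod 2].
Reversing it on nwtxtx: n−11=c, w−5=r, t−11=i, x−5=s, t−11=i, x−5=s.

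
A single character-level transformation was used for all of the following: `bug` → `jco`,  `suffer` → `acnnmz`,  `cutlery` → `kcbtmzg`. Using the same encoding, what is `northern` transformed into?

vwzbpmzv

Compare letters: b→j is +8, u→c is +8, g→o is +8 — a constant shift. This is a Caesar cipher with shift 8.
For northern: n+8=v, o+8=w, r+8=z, t+8=b, h+8=p, e+8=m, r+8=z, n+8=v.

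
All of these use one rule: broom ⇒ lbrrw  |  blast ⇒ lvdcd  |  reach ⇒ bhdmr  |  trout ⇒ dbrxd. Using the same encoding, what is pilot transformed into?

The shift depends on letter class: consonant b→l is +10, but vowel o→r is +3. The rule splits by letter class: vowels +3, consonants +10.
Applying it to pilot: p(cons)+10=z, i(vowel)+3=l, l(cons)+10=v, o(vowel)+3=r, t(cons)+10=d.

zlvrd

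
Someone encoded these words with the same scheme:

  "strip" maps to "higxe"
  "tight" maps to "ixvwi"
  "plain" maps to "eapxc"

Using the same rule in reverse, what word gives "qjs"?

Compare letters: s→h is +15, t→i is +15, r→g is +15 — a constant shift. This is a Caesar cipher with shift 15.
Decoding qjs: q−15=b, j−15=u, s−15=d.

bud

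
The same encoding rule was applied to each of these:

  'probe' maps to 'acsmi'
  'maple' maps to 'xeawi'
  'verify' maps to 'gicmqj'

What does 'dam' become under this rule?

The shift depends on letter class: consonant p→a is +11, but vowel o→s is +4. The rule splits by letter class: vowels +4, consonants +11.
On dam: d(cons)+11=o, a(vowel)+4=e, m(cons)+11=x.

oex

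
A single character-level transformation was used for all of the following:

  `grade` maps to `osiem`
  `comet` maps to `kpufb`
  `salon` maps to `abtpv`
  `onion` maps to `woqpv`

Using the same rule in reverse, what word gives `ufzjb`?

The shifts repeat in a cycle of length 2: positions 0,1,… shift by +8, +1, then the pattern repeats.
Undoing it on ufzjb: u−8=m, f−1=e, z−8=r, j−1=i, b−8=t.

merit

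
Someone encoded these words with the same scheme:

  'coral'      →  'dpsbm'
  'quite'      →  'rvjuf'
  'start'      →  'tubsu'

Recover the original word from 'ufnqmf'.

temple

Each letter is shifted forward by 1 in the alphabet (a Caesar shift of +1).
Decoding ufnqmf: u−1=t, f−1=e, n−1=m, q−1=p, m−1=l, f−1=e.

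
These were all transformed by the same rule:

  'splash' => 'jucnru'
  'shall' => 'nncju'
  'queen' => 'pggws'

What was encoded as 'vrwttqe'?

The output letters match the input read backwards, each shifted +2: splash reversed is hsalps. The word is reversed, then every letter is shifted forward by 2.
Decoding vrwttqe: shift back: v−2=t, r−2=p, w−2=u, t−2=r, t−2=r, q−2=o, e−2=c → tpurroc; then reverse → corrupt.

corrupt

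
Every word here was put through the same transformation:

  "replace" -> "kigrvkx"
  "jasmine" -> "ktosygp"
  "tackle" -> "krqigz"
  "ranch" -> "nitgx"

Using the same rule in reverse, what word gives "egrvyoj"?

display

The output letters match the input read backwards, each shifted +6: replace reversed is ecalper. Read the word backwards and shift each letter +6.
Undoing it on egrvyoj: shift back: e−6=y, g−6=a, r−6=l, v−6=p, y−6=s, o−6=i, j−6=d → yalpsid; then reverse → display.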